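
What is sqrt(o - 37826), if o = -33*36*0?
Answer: I*sqrt(37826) ≈ 194.49*I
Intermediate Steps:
o = 0 (o = -1188*0 = 0)
sqrt(o - 37826) = sqrt(0 - 37826) = sqrt(-37826) = I*sqrt(37826)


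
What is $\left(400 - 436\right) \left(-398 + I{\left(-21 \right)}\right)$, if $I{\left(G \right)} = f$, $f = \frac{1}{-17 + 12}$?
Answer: $\frac{71676}{5} \approx 14335.0$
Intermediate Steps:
$f = - \frac{1}{5}$ ($f = \frac{1}{-5} = - \frac{1}{5} \approx -0.2$)
$I{\left(G \right)} = - \frac{1}{5}$
$\left(400 - 436\right) \left(-398 + I{\left(-21 \right)}\right) = \left(400 - 436\right) \left(-398 - \frac{1}{5}\right) = \left(-36\right) \left(- \frac{1991}{5}\right) = \frac{71676}{5}$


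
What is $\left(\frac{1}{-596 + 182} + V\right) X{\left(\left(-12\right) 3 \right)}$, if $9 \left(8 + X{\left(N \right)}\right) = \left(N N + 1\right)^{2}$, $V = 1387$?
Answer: $\frac{965911661729}{3726} \approx 2.5924 \cdot 10^{8}$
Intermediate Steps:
$X{\left(N \right)} = -8 + \frac{\left(1 + N^{2}\right)^{2}}{9}$ ($X{\left(N \right)} = -8 + \frac{\left(N N + 1\right)^{2}}{9} = -8 + \frac{\left(N^{2} + 1\right)^{2}}{9} = -8 + \frac{\left(1 + N^{2}\right)^{2}}{9}$)
$\left(\frac{1}{-596 + 182} + V\right) X{\left(\left(-12\right) 3 \right)} = \left(\frac{1}{-596 + 182} + 1387\right) \left(-8 + \frac{\left(1 + \left(\left(-12\right) 3\right)^{2}\right)^{2}}{9}\right) = \left(\frac{1}{-414} + 1387\right) \left(-8 + \frac{\left(1 + \left(-36\right)^{2}\right)^{2}}{9}\right) = \left(- \frac{1}{414} + 1387\right) \left(-8 + \frac{\left(1 + 1296\right)^{2}}{9}\right) = \frac{574217 \left(-8 + \frac{1297^{2}}{9}\right)}{414} = \frac{574217 \left(-8 + \frac{1}{9} \cdot 1682209\right)}{414} = \frac{574217 \left(-8 + \frac{1682209}{9}\right)}{414} = \frac{574217}{414} \cdot \frac{1682137}{9} = \frac{965911661729}{3726}$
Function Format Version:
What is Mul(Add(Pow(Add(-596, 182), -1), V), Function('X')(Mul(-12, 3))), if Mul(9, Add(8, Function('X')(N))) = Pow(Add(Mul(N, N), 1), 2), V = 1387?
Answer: Rational(965911661729, 3726) ≈ 2.5924e+8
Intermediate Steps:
Function('X')(N) = Add(-8, Mul(Rational(1, 9), Pow(Add(1, Pow(N, 2)), 2))) (Function('X')(N) = Add(-8, Mul(Rational(1, 9), Pow(Add(Mul(N, N), 1), 2))) = Add(-8, Mul(Rational(1, 9), Pow(Add(Pow(N, 2), 1), 2))) = Add(-8, Mul(Rational(1, 9), Pow(Add(1, Pow(N, 2)), 2))))
Mul(Add(Pow(Add(-596, 182), -1), V), Function('X')(Mul(-12, 3))) = Mul(Add(Pow(Add(-596, 182), -1), 1387), Add(-8, Mul(Rational(1, 9), Pow(Add(1, Pow(Mul(-12, 3), 2)), 2)))) = Mul(Add(Pow(-414, -1), 1387), Add(-8, Mul(Rational(1, 9), Pow(Add(1, Pow(-36, 2)), 2)))) = Mul(Add(Rational(-1, 414), 1387), Add(-8, Mul(Rational(1, 9), Pow(Add(1, 1296), 2)))) = Mul(Rational(574217, 414), Add(-8, Mul(Rational(1, 9), Pow(1297, 2)))) = Mul(Rational(574217, 414), Add(-8, Mul(Rational(1, 9), 1682209))) = Mul(Rational(574217, 414), Add(-8, Rational(1682209, 9))) = Mul(Rational(574217, 414), Rational(1682137, 9)) = Rational(965911661729, 3726)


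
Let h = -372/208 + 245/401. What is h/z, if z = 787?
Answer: -24553/16410524 ≈ -0.0014962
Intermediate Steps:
h = -24553/20852 (h = -372*1/208 + 245*(1/401) = -93/52 + 245/401 = -24553/20852 ≈ -1.1775)
h/z = -24553/20852/787 = -24553/20852*1/787 = -24553/16410524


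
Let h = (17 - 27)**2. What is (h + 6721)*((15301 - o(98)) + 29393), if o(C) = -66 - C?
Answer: 305976418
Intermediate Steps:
h = 100 (h = (-10)**2 = 100)
(h + 6721)*((15301 - o(98)) + 29393) = (100 + 6721)*((15301 - (-66 - 1*98)) + 29393) = 6821*((15301 - (-66 - 98)) + 29393) = 6821*((15301 - 1*(-164)) + 29393) = 6821*((15301 + 164) + 29393) = 6821*(15465 + 29393) = 6821*44858 = 305976418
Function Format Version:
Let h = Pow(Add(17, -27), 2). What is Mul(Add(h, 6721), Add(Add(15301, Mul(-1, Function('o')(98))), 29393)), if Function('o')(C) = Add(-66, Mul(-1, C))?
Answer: 305976418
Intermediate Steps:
h = 100 (h = Pow(-10, 2) = 100)
Mul(Add(h, 6721), Add(Add(15301, Mul(-1, Function('o')(98))), 29393)) = Mul(Add(100, 6721), Add(Add(15301, Mul(-1, Add(-66, Mul(-1, 98)))), 29393)) = Mul(6821, Add(Add(15301, Mul(-1, Add(-66, -98))), 29393)) = Mul(6821, Add(Add(15301, Mul(-1, -164)), 29393)) = Mul(6821, Add(Add(15301, 164), 29393)) = Mul(6821, Add(15465, 29393)) = Mul(6821, 44858) = 305976418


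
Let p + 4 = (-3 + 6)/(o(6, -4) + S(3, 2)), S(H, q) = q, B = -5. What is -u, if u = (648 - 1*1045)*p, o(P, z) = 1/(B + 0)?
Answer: -2779/3 ≈ -926.33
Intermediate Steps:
o(P, z) = -⅕ (o(P, z) = 1/(-5 + 0) = 1/(-5) = -⅕)
p = -7/3 (p = -4 + (-3 + 6)/(-⅕ + 2) = -4 + 3/(9/5) = -4 + 3*(5/9) = -4 + 5/3 = -7/3 ≈ -2.3333)
u = 2779/3 (u = (648 - 1*1045)*(-7/3) = (648 - 1045)*(-7/3) = -397*(-7/3) = 2779/3 ≈ 926.33)
-u = -1*2779/3 = -2779/3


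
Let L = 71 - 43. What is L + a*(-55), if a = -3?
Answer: 193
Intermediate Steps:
L = 28
L + a*(-55) = 28 - 3*(-55) = 28 + 165 = 193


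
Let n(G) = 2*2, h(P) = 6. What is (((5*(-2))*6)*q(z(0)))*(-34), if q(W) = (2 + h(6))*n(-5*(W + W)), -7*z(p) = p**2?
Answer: 65280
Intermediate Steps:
n(G) = 4
z(p) = -p**2/7
q(W) = 32 (q(W) = (2 + 6)*4 = 8*4 = 32)
(((5*(-2))*6)*q(z(0)))*(-34) = (((5*(-2))*6)*32)*(-34) = (-10*6*32)*(-34) = -60*32*(-34) = -1920*(-34) = 65280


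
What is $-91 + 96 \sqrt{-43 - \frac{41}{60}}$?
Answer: $-91 + \frac{16 i \sqrt{39315}}{5} \approx -91.0 + 634.5 i$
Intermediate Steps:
$-91 + 96 \sqrt{-43 - \frac{41}{60}} = -91 + 96 \sqrt{- \frac{2621}{60}} = -91 + 96 \frac{i \sqrt{39315}}{30} = -91 + \frac{16 i \sqrt{39315}}{5}$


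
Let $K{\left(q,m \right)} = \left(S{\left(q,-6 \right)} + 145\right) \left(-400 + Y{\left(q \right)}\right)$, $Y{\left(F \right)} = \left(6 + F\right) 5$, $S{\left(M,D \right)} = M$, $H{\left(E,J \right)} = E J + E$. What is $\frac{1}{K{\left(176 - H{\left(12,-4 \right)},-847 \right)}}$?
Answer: $\frac{1}{246330} \approx 4.0596 \cdot 10^{-6}$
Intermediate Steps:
$H{\left(E,J \right)} = E + E J$
$Y{\left(F \right)} = 30 + 5 F$
$K{\left(q,m \right)} = \left(-370 + 5 q\right) \left(145 + q\right)$ ($K{\left(q,m \right)} = \left(q + 145\right) \left(-400 + \left(30 + 5 q\right)\right) = \left(145 + q\right) \left(-370 + 5 q\right) = \left(-370 + 5 q\right) \left(145 + q\right)$)
$\frac{1}{K{\left(176 - H{\left(12,-4 \right)},-847 \right)}} = \frac{1}{-53650 + 5 \left(176 - 12 \left(1 - 4\right)\right)^{2} + 355 \left(176 - 12 \left(1 - 4\right)\right)} = \frac{1}{-53650 + 5 \left(176 - 12 \left(-3\right)\right)^{2} + 355 \left(176 - 12 \left(-3\right)\right)} = \frac{1}{-53650 + 5 \left(176 - -36\right)^{2} + 355 \left(176 - -36\right)} = \frac{1}{-53650 + 5 \left(176 + 36\right)^{2} + 355 \left(176 + 36\right)} = \frac{1}{-53650 + 5 \cdot 212^{2} + 355 \cdot 212} = \frac{1}{-53650 + 5 \cdot 44944 + 75260} = \frac{1}{-53650 + 224720 + 75260} = \frac{1}{246330}$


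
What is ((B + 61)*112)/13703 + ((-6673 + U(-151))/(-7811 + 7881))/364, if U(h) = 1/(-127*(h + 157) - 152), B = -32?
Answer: -7934519909/319125330160 ≈ -0.024863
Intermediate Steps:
U(h) = 1/(-20091 - 127*h) (U(h) = 1/(-127*(157 + h) - 152) = 1/((-19939 - 127*h) - 152) = 1/(-20091 - 127*h))
((B + 61)*112)/13703 + ((-6673 + U(-151))/(-7811 + 7881))/364 = ((-32 + 61)*112)/13703 + ((-6673 - 1/(20091 + 127*(-151)))/(-7811 + 7881))/364 = (29*112)*(1/13703) + ((-6673 - 1/(20091 - 19177))/70)*(1/364) = 3248*(1/13703) + ((-6673 - 1/914)*(1/70))*(1/364) = 3248/13703 + ((-6673 - 1*1/914)*(1/70))*(1/364) = 3248/13703 + ((-6673 - 1/914)*(1/70))*(1/364) = 3248/13703 - 6099123/914*1/70*(1/364) = 3248/13703 - 6099123/63980*1/364 = 3248/13703 - 6099123/23288720 = -7934519909/319125330160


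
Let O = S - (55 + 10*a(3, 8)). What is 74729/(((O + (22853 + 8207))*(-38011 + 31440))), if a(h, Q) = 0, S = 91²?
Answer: -74729/258148306 ≈ -0.00028948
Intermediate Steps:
S = 8281
O = 8226 (O = 8281 - (55 + 10*0) = 8281 - (55 + 0) = 8281 - 1*55 = 8281 - 55 = 8226)
74729/(((O + (22853 + 8207))*(-38011 + 31440))) = 74729/(((8226 + (22853 + 8207))*(-38011 + 31440))) = 74729/(((8226 + 31060)*(-6571))) = 74729/((39286*(-6571))) = 74729/(-258148306) = 74729*(-1/258148306) = -74729/258148306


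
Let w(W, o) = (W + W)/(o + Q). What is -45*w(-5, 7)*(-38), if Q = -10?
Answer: 5700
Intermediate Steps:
w(W, o) = 2*W/(-10 + o) (w(W, o) = (W + W)/(o - 10) = (2*W)/(-10 + o) = 2*W/(-10 + o))
-45*w(-5, 7)*(-38) = -90*(-5)/(-10 + 7)*(-38) = -90*(-5)/(-3)*(-38) = -90*(-5)*(-1)/3*(-38) = -45*10/3*(-38) = -150*(-38) = 5700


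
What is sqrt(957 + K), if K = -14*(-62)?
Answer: 5*sqrt(73) ≈ 42.720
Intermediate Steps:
K = 868
sqrt(957 + K) = sqrt(957 + 868) = sqrt(1825) = 5*sqrt(73)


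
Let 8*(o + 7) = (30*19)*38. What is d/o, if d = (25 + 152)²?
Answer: 62658/5401 ≈ 11.601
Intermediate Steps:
d = 31329 (d = 177² = 31329)
o = 5401/2 (o = -7 + ((30*19)*38)/8 = -7 + (570*38)/8 = -7 + (⅛)*21660 = -7 + 5415/2 = 5401/2 ≈ 2700.5)
d/o = 31329/(5401/2) = 31329*(2/5401) = 62658/5401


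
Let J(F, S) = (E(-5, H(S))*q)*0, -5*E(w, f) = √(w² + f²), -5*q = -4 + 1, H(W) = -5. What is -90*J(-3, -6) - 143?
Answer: -143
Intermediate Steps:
q = ⅗ (q = -(-4 + 1)/5 = -⅕*(-3) = ⅗ ≈ 0.60000)
E(w, f) = -√(f² + w²)/5 (E(w, f) = -√(w² + f²)/5 = -√(f² + w²)/5)
J(F, S) = 0 (J(F, S) = (-√((-5)² + (-5)²)/5*(⅗))*0 = (-√(25 + 25)/5*(⅗))*0 = (-√2*(⅗))*0 = -3*√2/5*0 = 0)
-90*J(-3, -6) - 143 = -90*0 - 143 = 0 - 143 = -143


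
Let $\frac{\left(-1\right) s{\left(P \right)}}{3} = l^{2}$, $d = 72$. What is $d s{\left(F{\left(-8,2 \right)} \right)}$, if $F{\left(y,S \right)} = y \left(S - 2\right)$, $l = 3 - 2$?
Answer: $-216$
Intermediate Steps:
$l = 1$
$F{\left(y,S \right)} = y \left(-2 + S\right)$
$s{\left(P \right)} = -3$ ($s{\left(P \right)} = - 3 \cdot 1^{2} = \left(-3\right) 1 = -3$)
$d s{\left(F{\left(-8,2 \right)} \right)} = 72 \left(-3\right) = -216$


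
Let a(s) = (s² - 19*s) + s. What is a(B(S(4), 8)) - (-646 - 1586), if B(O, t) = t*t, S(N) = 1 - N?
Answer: 5176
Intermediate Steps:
B(O, t) = t²
a(s) = s² - 18*s
a(B(S(4), 8)) - (-646 - 1586) = 8²*(-18 + 8²) - (-646 - 1586) = 64*(-18 + 64) - 1*(-2232) = 64*46 + 2232 = 2944 + 2232 = 5176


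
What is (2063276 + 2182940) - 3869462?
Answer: 376754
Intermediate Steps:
(2063276 + 2182940) - 3869462 = 4246216 - 3869462 = 376754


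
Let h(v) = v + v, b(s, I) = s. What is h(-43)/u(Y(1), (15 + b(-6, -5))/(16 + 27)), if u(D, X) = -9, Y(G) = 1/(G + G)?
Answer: 86/9 ≈ 9.5556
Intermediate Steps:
Y(G) = 1/(2*G)
h(v) = 2*v
h(-43)/u(Y(1), (15 + b(-6, -5))/(16 + 27)) = (2*(-43))/(-9) = -86*(-⅑) = 86/9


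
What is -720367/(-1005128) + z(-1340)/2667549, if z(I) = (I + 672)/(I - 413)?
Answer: 3368590487582203/4700193019299816 ≈ 0.71669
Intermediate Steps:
z(I) = (672 + I)/(-413 + I)
-720367/(-1005128) + z(-1340)/2667549 = -720367/(-1005128) + ((672 - 1340)/(-413 - 1340))/2667549 = -720367*(-1/1005128) + (-668/(-1753))*(1/2667549) = 720367/1005128 - 1/1753*(-668)*(1/2667549) = 720367/1005128 + (668/1753)*(1/2667549) = 720367/1005128 + 668/4676213397 = 3368590487582203/4700193019299816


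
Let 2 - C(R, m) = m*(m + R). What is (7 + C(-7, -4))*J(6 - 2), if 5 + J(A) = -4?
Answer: 315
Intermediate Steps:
J(A) = -9 (J(A) = -5 - 4 = -9)
C(R, m) = 2 - m*(R + m) (C(R, m) = 2 - m*(m + R) = 2 - m*(R + m))
(7 + C(-7, -4))*J(6 - 2) = (7 + (2 - 1*(-4)² - 1*(-7)*(-4)))*(-9) = (7 + (2 - 1*16 - 28))*(-9) = (7 + (2 - 16 - 28))*(-9) = (7 - 42)*(-9) = -35*(-9) = 315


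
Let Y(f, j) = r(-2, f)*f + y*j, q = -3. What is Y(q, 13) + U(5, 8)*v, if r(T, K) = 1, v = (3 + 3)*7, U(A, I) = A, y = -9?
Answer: 90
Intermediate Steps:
v = 42 (v = 6*7 = 42)
Y(f, j) = f - 9*j (Y(f, j) = 1*f - 9*j = f - 9*j)
Y(q, 13) + U(5, 8)*v = (-3 - 9*13) + 5*42 = (-3 - 117) + 210 = -120 + 210 = 90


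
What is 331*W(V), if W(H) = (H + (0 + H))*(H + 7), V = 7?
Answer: 64876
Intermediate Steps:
W(H) = 2*H*(7 + H) (W(H) = (H + H)*(7 + H) = (2*H)*(7 + H) = 2*H*(7 + H))
331*W(V) = 331*(2*7*(7 + 7)) = 331*(2*7*14) = 331*196 = 64876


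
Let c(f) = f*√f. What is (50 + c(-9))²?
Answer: 1771 - 2700*I ≈ 1771.0 - 2700.0*I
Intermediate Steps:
c(f) = f^(3/2)
(50 + c(-9))² = (50 + (-9)^(3/2))² = (50 - 27*I)²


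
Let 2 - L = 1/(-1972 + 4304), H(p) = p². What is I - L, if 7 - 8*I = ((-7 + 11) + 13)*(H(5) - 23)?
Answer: -25067/4664 ≈ -5.3746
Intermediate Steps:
L = 4663/2332 (L = 2 - 1/(-1972 + 4304) = 2 - 1/2332 = 4663/2332 ≈ 1.9996)
I = -27/8 (I = 7/8 - ((-7 + 11) + 13)*(5² - 23)/8 = 7/8 - (4 + 13)*(25 - 23)/8 = 7/8 - 17*2/8 = 7/8 - ⅛*34 = 7/8 - 17/4 = -27/8 ≈ -3.3750)
I - L = -27/8 - 1*4663/2332 = -27/8 - 4663/2332 = -25067/4664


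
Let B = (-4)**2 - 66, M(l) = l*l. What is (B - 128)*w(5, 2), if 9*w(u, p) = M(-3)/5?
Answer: -178/5 ≈ -35.600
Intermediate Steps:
M(l) = l**2
w(u, p) = 1/5 (w(u, p) = ((-3)**2/5)/9 = (9*(1/5))/9 = (1/9)*(9/5) = 1/5)
B = -50 (B = 16 - 66 = -50)
(B - 128)*w(5, 2) = (-50 - 128)*(1/5) = -178*1/5 = -178/5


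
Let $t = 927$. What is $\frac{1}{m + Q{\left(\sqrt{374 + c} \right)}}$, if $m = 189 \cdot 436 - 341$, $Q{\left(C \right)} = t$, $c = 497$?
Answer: $\frac{1}{82990} \approx 1.205 \cdot 10^{-5}$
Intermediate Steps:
$Q{\left(C \right)} = 927$
$m = 82063$ ($m = 82404 - 341 = 82063$)
$\frac{1}{m + Q{\left(\sqrt{374 + c} \right)}} = \frac{1}{82063 + 927} = \frac{1}{82990}$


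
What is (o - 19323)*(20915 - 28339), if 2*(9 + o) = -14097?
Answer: 195848832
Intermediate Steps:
o = -14115/2 (o = -9 + (½)*(-14097) = -9 - 14097/2 = -14115/2 ≈ -7057.5)
(o - 19323)*(20915 - 28339) = (-14115/2 - 19323)*(20915 - 28339) = -52761/2*(-7424) = 195848832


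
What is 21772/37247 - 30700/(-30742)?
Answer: 906398862/572523637 ≈ 1.5832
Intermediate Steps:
21772/37247 - 30700/(-30742) = 21772*(1/37247) - 30700*(-1/30742) = 21772/37247 + 15350/15371 = 906398862/572523637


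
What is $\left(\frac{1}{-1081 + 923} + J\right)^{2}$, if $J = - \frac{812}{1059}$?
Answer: $\frac{16732716025}{27996651684} \approx 0.59767$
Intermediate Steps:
$J = - \frac{812}{1059}$ ($J = \left(-812\right) \frac{1}{1059} = - \frac{812}{1059} \approx -0.76676$)
$\left(\frac{1}{-1081 + 923} + J\right)^{2} = \left(\frac{1}{-1081 + 923} - \frac{812}{1059}\right)^{2} = \left(\frac{1}{-158} - \frac{812}{1059}\right)^{2} = \left(- \frac{1}{158} - \frac{812}{1059}\right)^{2} = \left(- \frac{129355}{167322}\right)^{2} = \frac{16732716025}{27996651684}$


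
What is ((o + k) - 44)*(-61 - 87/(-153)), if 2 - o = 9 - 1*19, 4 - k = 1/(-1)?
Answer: 27738/17 ≈ 1631.6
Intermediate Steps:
k = 5 (k = 4 - 1/(-1) = 4 - 1*(-1) = 4 + 1 = 5)
o = 12 (o = 2 - (9 - 1*19) = 2 - (9 - 19) = 2 - 1*(-10) = 2 + 10 = 12)
((o + k) - 44)*(-61 - 87/(-153)) = ((12 + 5) - 44)*(-61 - 87/(-153)) = (17 - 44)*(-61 - 87*(-1/153)) = -27*(-61 + 29/51) = -27*(-3082/51) = 27738/17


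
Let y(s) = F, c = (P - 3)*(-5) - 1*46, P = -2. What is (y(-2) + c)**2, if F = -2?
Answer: 529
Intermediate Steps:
c = -21 (c = (-2 - 3)*(-5) - 1*46 = -5*(-5) - 46 = 25 - 46 = -21)
y(s) = -2
(y(-2) + c)**2 = (-2 - 21)**2 = (-23)**2 = 529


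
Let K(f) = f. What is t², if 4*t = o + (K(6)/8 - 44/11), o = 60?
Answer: 51529/256 ≈ 201.29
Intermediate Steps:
t = 227/16 (t = (60 + (6/8 - 44/11))/4 = (60 + (6*(⅛) - 44*1/11))/4 = (60 + (¾ - 4))/4 = (60 - 13/4)/4 = (¼)*(227/4) = 227/16 ≈ 14.188)
t² = (227/16)² = 51529/256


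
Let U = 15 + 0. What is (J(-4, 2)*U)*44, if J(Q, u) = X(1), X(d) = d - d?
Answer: 0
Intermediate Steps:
X(d) = 0
J(Q, u) = 0
U = 15
(J(-4, 2)*U)*44 = (0*15)*44 = 0*44 = 0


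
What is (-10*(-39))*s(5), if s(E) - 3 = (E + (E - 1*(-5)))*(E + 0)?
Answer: 30420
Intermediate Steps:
s(E) = 3 + E*(5 + 2*E) (s(E) = 3 + (E + (E - 1*(-5)))*(E + 0) = 3 + (E + (E + 5))*E = 3 + (E + (5 + E))*E = 3 + (5 + 2*E)*E = 3 + E*(5 + 2*E))
(-10*(-39))*s(5) = (-10*(-39))*(3 + 2*5² + 5*5) = 390*(3 + 2*25 + 25) = 390*(3 + 50 + 25) = 390*78 = 30420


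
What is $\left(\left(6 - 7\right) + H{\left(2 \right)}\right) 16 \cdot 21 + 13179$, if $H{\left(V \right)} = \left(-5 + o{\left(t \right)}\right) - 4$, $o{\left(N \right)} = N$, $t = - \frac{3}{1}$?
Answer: $8811$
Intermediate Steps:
$t = -3$ ($t = \left(-3\right) 1 = -3$)
$H{\left(V \right)} = -12$ ($H{\left(V \right)} = \left(-5 - 3\right) - 4 = -8 - 4 = -12$)
$\left(\left(6 - 7\right) + H{\left(2 \right)}\right) 16 \cdot 21 + 13179 = \left(\left(6 - 7\right) - 12\right) 16 \cdot 21 + 13179 = \left(-1 - 12\right) 16 \cdot 21 + 13179 = \left(-13\right) 16 \cdot 21 + 13179 = \left(-208\right) 21 + 13179 = -4368 + 13179 = 8811$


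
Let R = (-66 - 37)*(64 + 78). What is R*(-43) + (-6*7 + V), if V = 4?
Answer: 628880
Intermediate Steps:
R = -14626 (R = -103*142 = -14626)
R*(-43) + (-6*7 + V) = -14626*(-43) + (-6*7 + 4) = 628918 + (-42 + 4) = 628918 - 38 = 628880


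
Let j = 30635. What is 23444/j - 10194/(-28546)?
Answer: 490762807/437253355 ≈ 1.1224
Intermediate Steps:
23444/j - 10194/(-28546) = 23444/30635 - 10194/(-28546) = 23444*(1/30635) - 10194*(-1/28546) = 23444/30635 + 5097/14273 = 490762807/437253355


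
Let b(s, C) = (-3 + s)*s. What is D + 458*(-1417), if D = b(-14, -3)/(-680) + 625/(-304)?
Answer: -986462377/1520 ≈ -6.4899e+5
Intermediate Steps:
b(s, C) = s*(-3 + s)
D = -3657/1520 (D = -14*(-3 - 14)/(-680) + 625/(-304) = -14*(-17)*(-1/680) + 625*(-1/304) = 238*(-1/680) - 625/304 = -7/20 - 625/304 = -3657/1520 ≈ -2.4059)
D + 458*(-1417) = -3657/1520 + 458*(-1417) = -3657/1520 - 648986 = -986462377/1520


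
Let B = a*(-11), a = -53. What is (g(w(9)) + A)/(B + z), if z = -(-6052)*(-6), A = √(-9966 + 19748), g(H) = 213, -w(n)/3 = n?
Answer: -213/35729 - √9782/35729 ≈ -0.0087297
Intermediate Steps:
w(n) = -3*n
B = 583 (B = -53*(-11) = 583)
A = √9782 ≈ 98.904
z = -36312 (z = -1*36312 = -36312)
(g(w(9)) + A)/(B + z) = (213 + √9782)/(583 - 36312) = (213 + √9782)/(-35729) = (213 + √9782)*(-1/35729) = -213/35729 - √9782/35729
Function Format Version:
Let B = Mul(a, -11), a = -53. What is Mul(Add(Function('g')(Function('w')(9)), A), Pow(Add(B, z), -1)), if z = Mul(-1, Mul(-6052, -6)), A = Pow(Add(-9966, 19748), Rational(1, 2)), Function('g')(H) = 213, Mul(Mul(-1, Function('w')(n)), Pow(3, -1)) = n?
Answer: Add(Rational(-213, 35729), Mul(Rational(-1, 35729), Pow(9782, Rational(1, 2)))) ≈ -0.0087297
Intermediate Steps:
Function('w')(n) = Mul(-3, n)
B = 583 (B = Mul(-53, -11) = 583)
A = Pow(9782, Rational(1, 2)) ≈ 98.904
z = -36312 (z = Mul(-1, 36312) = -36312)
Mul(Add(Function('g')(Function('w')(9)), A), Pow(Add(B, z), -1)) = Mul(Add(213, Pow(9782, Rational(1, 2))), Pow(Add(583, -36312), -1)) = Mul(Add(213, Pow(9782, Rational(1, 2))), Pow(-35729, -1)) = Mul(Add(213, Pow(9782, Rational(1, 2))), Rational(-1, 35729)) = Add(Rational(-213, 35729), Mul(Rational(-1, 35729), Pow(9782, Rational(1, 2))))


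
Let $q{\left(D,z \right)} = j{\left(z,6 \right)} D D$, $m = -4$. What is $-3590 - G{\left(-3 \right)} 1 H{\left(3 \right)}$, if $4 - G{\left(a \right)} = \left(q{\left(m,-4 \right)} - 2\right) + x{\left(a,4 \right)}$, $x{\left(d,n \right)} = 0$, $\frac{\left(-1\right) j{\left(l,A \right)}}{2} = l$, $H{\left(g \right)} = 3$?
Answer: $-3224$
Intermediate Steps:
$j{\left(l,A \right)} = - 2 l$
$q{\left(D,z \right)} = - 2 z D^{2}$ ($q{\left(D,z \right)} = - 2 z D D = - 2 D z D = - 2 z D^{2}$)
$G{\left(a \right)} = -122$ ($G{\left(a \right)} = 4 - \left(\left(\left(-2\right) \left(-4\right) \left(-4\right)^{2} - 2\right) + 0\right) = 4 - \left(\left(\left(-2\right) \left(-4\right) 16 - 2\right) + 0\right) = 4 - \left(\left(128 - 2\right) + 0\right) = 4 - \left(126 + 0\right) = 4 - 126 = -122$)
$-3590 - G{\left(-3 \right)} 1 H{\left(3 \right)} = -3590 - \left(-122\right) 1 \cdot 3 = -3590 - \left(-122\right) 3 = -3590 - -366 = -3590 + 366 = -3224$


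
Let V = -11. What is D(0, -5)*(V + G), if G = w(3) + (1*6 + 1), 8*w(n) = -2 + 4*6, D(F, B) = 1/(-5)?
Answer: 1/4 ≈ 0.25000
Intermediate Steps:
D(F, B) = -1/5 (D(F, B) = 1*(-1/5) = -1/5)
w(n) = 11/4 (w(n) = (-2 + 4*6)/8 = (-2 + 24)/8 = (1/8)*22 = 11/4)
G = 39/4 (G = 11/4 + (1*6 + 1) = 11/4 + (6 + 1) = 11/4 + 7 = 39/4 ≈ 9.7500)
D(0, -5)*(V + G) = -(-11 + 39/4)/5 = -1/5*(-5/4) = 1/4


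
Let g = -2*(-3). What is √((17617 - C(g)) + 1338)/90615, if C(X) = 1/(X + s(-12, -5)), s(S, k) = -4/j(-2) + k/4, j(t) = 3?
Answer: √31862863/3715215 ≈ 0.0015194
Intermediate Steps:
g = 6
s(S, k) = -4/3 + k/4
C(X) = 1/(-31/12 + X) (C(X) = 1/(X + (-4/3 + (¼)*(-5))) = 1/(X + (-4/3 - 5/4)) = 1/(X - 31/12) = 1/(-31/12 + X))
√((17617 - C(g)) + 1338)/90615 = √((17617 - 12/(-31 + 12*6)) + 1338)/90615 = √((17617 - 12/(-31 + 72)) + 1338)*(1/90615) = √((17617 - 12/41) + 1338)*(1/90615) = √(722285/41 + 1338)*(1/90615) = √(777143/41)*(1/90615) = (√31862863/41)*(1/90615) = √31862863/3715215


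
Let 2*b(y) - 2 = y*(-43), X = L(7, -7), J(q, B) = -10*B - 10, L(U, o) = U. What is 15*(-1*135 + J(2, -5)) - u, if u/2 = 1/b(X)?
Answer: -426071/299 ≈ -1425.0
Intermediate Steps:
J(q, B) = -10 - 10*B
X = 7
b(y) = 1 - 43*y/2 (b(y) = 1 + (y*(-43))/2 = 1 + (-43*y)/2 = 1 - 43*y/2)
u = -4/299 (u = 2/(1 - 43/2*7) = 2/(1 - 301/2) = 2/(-299/2) = 2*(-2/299) = -4/299 ≈ -0.013378)
15*(-1*135 + J(2, -5)) - u = 15*(-1*135 + (-10 - 10*(-5))) - 1*(-4/299) = 15*(-135 + (-10 + 50)) + 4/299 = 15*(-135 + 40) + 4/299 = 15*(-95) + 4/299 = -1425 + 4/299 = -426071/299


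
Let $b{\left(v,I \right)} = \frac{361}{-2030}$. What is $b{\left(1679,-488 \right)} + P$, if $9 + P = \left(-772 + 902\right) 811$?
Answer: $\frac{214004269}{2030} \approx 1.0542 \cdot 10^{5}$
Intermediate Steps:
$b{\left(v,I \right)} = - \frac{361}{2030}$ ($b{\left(v,I \right)} = 361 \left(- \frac{1}{2030}\right) = - \frac{361}{2030}$)
$P = 105421$ ($P = -9 + \left(-772 + 902\right) 811 = -9 + 130 \cdot 811 = -9 + 105430 = 105421$)
$b{\left(1679,-488 \right)} + P = - \frac{361}{2030} + 105421 = \frac{214004269}{2030}$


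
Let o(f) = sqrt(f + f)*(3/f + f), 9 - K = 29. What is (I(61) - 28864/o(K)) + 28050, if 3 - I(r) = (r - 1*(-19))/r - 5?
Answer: 1711458/61 - 28864*I*sqrt(10)/403 ≈ 28057.0 - 226.49*I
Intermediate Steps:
K = -20 (K = 9 - 1*29 = 9 - 29 = -20)
I(r) = 8 - (19 + r)/r (I(r) = 3 - ((r - 1*(-19))/r - 5) = 3 - ((r + 19)/r - 5) = 3 - ((19 + r)/r - 5) = 3 - (-5 + (19 + r)/r) = 3 + (5 - (19 + r)/r) = 8 - (19 + r)/r)
o(f) = sqrt(2)*sqrt(f)*(f + 3/f) (o(f) = sqrt(2*f)*(f + 3/f) = (sqrt(2)*sqrt(f))*(f + 3/f) = sqrt(2)*sqrt(f)*(f + 3/f))
(I(61) - 28864/o(K)) + 28050 = ((7 - 19/61) - 28864*I*sqrt(10)/(3 + (-20)**2)) + 28050 = ((7 - 19*1/61) - 28864*I*sqrt(10)/(3 + 400)) + 28050 = ((7 - 19/61) - 28864*I*sqrt(10)/403) + 28050 = (408/61 - 28864*I*sqrt(10)/403) + 28050 = 1711458/61 - 28864*I*sqrt(10)/403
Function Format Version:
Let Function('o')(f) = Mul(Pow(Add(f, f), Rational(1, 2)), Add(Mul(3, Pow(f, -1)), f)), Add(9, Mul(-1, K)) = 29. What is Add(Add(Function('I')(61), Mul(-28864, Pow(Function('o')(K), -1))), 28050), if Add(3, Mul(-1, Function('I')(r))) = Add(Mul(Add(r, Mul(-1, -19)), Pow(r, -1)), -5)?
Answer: Add(Rational(1711458, 61), Mul(Rational(-28864, 403), I, Pow(10, Rational(1, 2)))) ≈ Add(28057., Mul(-226.49, I))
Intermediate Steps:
K = -20 (K = Add(9, Mul(-1, 29)) = Add(9, -29) = -20)
Function('I')(r) = Add(8, Mul(-1, Pow(r, -1), Add(19, r))) (Function('I')(r) = Add(3, Mul(-1, Add(Mul(Add(r, Mul(-1, -19)), Pow(r, -1)), -5))) = Add(3, Mul(-1, Add(Mul(Add(r, 19), Pow(r, -1)), -5))) = Add(3, Mul(-1, Add(Mul(Add(19, r), Pow(r, -1)), -5))) = Add(3, Mul(-1, Add(Mul(Pow(r, -1), Add(19, r)), -5))) = Add(3, Mul(-1, Add(-5, Mul(Pow(r, -1), Add(19, r))))) = Add(3, Add(5, Mul(-1, Pow(r, -1), Add(19, r)))) = Add(8, Mul(-1, Pow(r, -1), Add(19, r))))
Function('o')(f) = Mul(Pow(2, Rational(1, 2)), Pow(f, Rational(1, 2)), Add(f, Mul(3, Pow(f, -1)))) (Function('o')(f) = Mul(Pow(Mul(2, f), Rational(1, 2)), Add(f, Mul(3, Pow(f, -1)))) = Mul(Mul(Pow(2, Rational(1, 2)), Pow(f, Rational(1, 2))), Add(f, Mul(3, Pow(f, -1)))) = Mul(Pow(2, Rational(1, 2)), Pow(f, Rational(1, 2)), Add(f, Mul(3, Pow(f, -1)))))
Add(Add(Function('I')(61), Mul(-28864, Pow(Function('o')(K), -1))), 28050) = Add(Add(Add(7, Mul(-19, Pow(61, -1))), Mul(-28864, Pow(Mul(Pow(2, Rational(1, 2)), Pow(-20, Rational(-1, 2)), Add(3, Pow(-20, 2))), -1))), 28050) = Add(Add(Add(7, Mul(-19, Rational(1, 61))), Mul(-28864, Pow(Mul(Pow(2, Rational(1, 2)), Mul(Rational(-1, 10), I, Pow(5, Rational(1, 2))), Add(3, 400)), -1))), 28050) = Add(Add(Add(7, Rational(-19, 61)), Mul(-28864, Pow(Mul(Pow(2, Rational(1, 2)), Mul(Rational(-1, 10), I, Pow(5, Rational(1, 2))), 403), -1))), 28050) = Add(Add(Rational(408, 61), Mul(-28864, Pow(Mul(Rational(-403, 10), I, Pow(10, Rational(1, 2))), -1))), 28050) = Add(Add(Rational(408, 61), Mul(-28864, Mul(Rational(1, 403), I, Pow(10, Rational(1, 2))))), 28050) = Add(Add(Rational(408, 61), Mul(Rational(-28864, 403), I, Pow(10, Rational(1, 2)))), 28050) = Add(Rational(1711458, 61), Mul(Rational(-28864, 403), I, Pow(10, Rational(1, 2))))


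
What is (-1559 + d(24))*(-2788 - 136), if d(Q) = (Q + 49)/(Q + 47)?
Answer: 323441184/71 ≈ 4.5555e+6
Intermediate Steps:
d(Q) = (49 + Q)/(47 + Q)
(-1559 + d(24))*(-2788 - 136) = (-1559 + (49 + 24)/(47 + 24))*(-2788 - 136) = (-1559 + 73/71)*(-2924) = -110616/71*(-2924) = 323441184/71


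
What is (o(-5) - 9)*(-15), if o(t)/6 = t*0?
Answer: 135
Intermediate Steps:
o(t) = 0 (o(t) = 6*(t*0) = 6*0 = 0)
(o(-5) - 9)*(-15) = (0 - 9)*(-15) = -9*(-15) = 135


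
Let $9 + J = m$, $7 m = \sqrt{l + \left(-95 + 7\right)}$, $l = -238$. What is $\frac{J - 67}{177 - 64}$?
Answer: $- \frac{76}{113} + \frac{i \sqrt{326}}{791} \approx -0.67257 + 0.022826 i$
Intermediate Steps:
$m = \frac{i \sqrt{326}}{7}$ ($m = \frac{\sqrt{-238 + \left(-95 + 7\right)}}{7} = \frac{\sqrt{-238 - 88}}{7} = \frac{\sqrt{-326}}{7} = \frac{i \sqrt{326}}{7} \approx 2.5794 i$)
$J = -9 + \frac{i \sqrt{326}}{7} \approx -9.0 + 2.5794 i$
$\frac{J - 67}{177 - 64} = \frac{\left(-9 + \frac{i \sqrt{326}}{7}\right) - 67}{177 - 64} = \frac{-76 + \frac{i \sqrt{326}}{7}}{113} = \left(-76 + \frac{i \sqrt{326}}{7}\right) \frac{1}{113} = - \frac{76}{113} + \frac{i \sqrt{326}}{791}$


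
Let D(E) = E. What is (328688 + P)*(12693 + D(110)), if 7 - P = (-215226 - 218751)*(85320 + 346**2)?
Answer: 1139226775608201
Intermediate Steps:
P = 88980908179 (P = 7 - (-215226 - 218751)*(85320 + 346**2) = 7 - (-433977)*(85320 + 119716) = 7 - (-433977)*205036 = 7 - 1*(-88980908172) = 7 + 88980908172 = 88980908179)
(328688 + P)*(12693 + D(110)) = (328688 + 88980908179)*(12693 + 110) = 88981236867*12803 = 1139226775608201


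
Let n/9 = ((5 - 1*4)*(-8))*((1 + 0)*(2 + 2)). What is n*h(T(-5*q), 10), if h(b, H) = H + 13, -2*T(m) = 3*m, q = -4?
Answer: -6624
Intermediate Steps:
T(m) = -3*m/2
h(b, H) = 13 + H
n = -288 (n = 9*(((5 - 1*4)*(-8))*((1 + 0)*(2 + 2))) = 9*(((5 - 4)*(-8))*(1*4)) = 9*((1*(-8))*4) = 9*(-8*4) = 9*(-32) = -288)
n*h(T(-5*q), 10) = -288*(13 + 10) = -288*23 = -6624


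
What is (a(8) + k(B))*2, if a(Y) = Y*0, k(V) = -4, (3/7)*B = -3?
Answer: -8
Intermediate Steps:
B = -7 (B = (7/3)*(-3) = -7)
a(Y) = 0
(a(8) + k(B))*2 = (0 - 4)*2 = -4*2 = -8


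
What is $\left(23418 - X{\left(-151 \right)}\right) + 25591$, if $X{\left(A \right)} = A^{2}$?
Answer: $26208$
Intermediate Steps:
$\left(23418 - X{\left(-151 \right)}\right) + 25591 = \left(23418 - \left(-151\right)^{2}\right) + 25591 = \left(23418 - 22801\right) + 25591 = 617 + 25591 = 26208$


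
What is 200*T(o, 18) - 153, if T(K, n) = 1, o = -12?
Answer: 47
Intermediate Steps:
200*T(o, 18) - 153 = 200*1 - 153 = 200 - 153 = 47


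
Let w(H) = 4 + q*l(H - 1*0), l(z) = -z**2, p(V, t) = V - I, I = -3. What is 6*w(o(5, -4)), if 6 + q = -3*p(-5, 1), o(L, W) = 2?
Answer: 24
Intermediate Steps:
p(V, t) = 3 + V (p(V, t) = V - 1*(-3) = V + 3 = 3 + V)
q = 0 (q = -6 - 3*(3 - 5) = -6 - 3*(-2) = -6 + 6 = 0)
w(H) = 4 (w(H) = 4 + 0*(-(H - 1*0)**2) = 4 + 0*(-(H + 0)**2) = 4 + 0*(-H**2) = 4 + 0 = 4)
6*w(o(5, -4)) = 6*4 = 24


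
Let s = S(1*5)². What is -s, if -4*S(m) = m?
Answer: -25/16 ≈ -1.5625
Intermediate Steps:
S(m) = -m/4
s = 25/16 (s = (-5/4)² = 25/16 ≈ 1.5625)
-s = -1*25/16 = -25/16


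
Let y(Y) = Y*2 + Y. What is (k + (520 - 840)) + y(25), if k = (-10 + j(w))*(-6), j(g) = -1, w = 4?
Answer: -179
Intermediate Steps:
k = 66 (k = (-10 - 1)*(-6) = -11*(-6) = 66)
y(Y) = 3*Y (y(Y) = 2*Y + Y = 3*Y)
(k + (520 - 840)) + y(25) = (66 + (520 - 840)) + 3*25 = (66 - 320) + 75 = -254 + 75 = -179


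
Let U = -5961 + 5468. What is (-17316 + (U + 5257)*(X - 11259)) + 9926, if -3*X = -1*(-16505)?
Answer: -79855206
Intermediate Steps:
X = -16505/3 (X = -(-1)*(-16505)/3 = -⅓*16505 = -16505/3 ≈ -5501.7)
U = -493
(-17316 + (U + 5257)*(X - 11259)) + 9926 = (-17316 + (-493 + 5257)*(-16505/3 - 11259)) + 9926 = (-17316 + 4764*(-50282/3)) + 9926 = (-17316 - 79847816) + 9926 = -79865132 + 9926 = -79855206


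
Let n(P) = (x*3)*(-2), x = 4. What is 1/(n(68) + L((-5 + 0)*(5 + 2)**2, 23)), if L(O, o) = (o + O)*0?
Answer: -1/24 ≈ -0.041667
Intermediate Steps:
n(P) = -24 (n(P) = (4*3)*(-2) = 12*(-2) = -24)
L(O, o) = 0 (L(O, o) = (O + o)*0 = 0)
1/(n(68) + L((-5 + 0)*(5 + 2)**2, 23)) = 1/(-24 + 0) = 1/(-24) = -1/24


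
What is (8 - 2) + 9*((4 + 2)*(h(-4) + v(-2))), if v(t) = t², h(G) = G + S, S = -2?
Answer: -102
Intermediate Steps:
h(G) = -2 + G (h(G) = G - 2 = -2 + G)
(8 - 2) + 9*((4 + 2)*(h(-4) + v(-2))) = (8 - 2) + 9*((4 + 2)*((-2 - 4) + (-2)²)) = 6 + 9*(6*(-6 + 4)) = 6 + 9*(6*(-2)) = 6 + 9*(-12) = 6 - 108 = -102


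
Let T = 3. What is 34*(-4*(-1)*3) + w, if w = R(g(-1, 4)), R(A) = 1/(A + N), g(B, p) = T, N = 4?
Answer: 2857/7 ≈ 408.14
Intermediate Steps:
g(B, p) = 3
R(A) = 1/(4 + A) (R(A) = 1/(A + 4) = 1/(4 + A))
w = ⅐ (w = 1/(4 + 3) = 1/7 = ⅐ ≈ 0.14286)
34*(-4*(-1)*3) + w = 34*(-4*(-1)*3) + ⅐ = 34*(4*3) + ⅐ = 34*12 + ⅐ = 408 + ⅐ = 2857/7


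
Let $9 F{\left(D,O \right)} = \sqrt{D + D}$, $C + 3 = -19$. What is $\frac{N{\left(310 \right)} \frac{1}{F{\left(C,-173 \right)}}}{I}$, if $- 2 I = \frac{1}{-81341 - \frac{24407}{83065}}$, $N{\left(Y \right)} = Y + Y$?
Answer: $- \frac{7540381862352 i \sqrt{11}}{182743} \approx - 1.3685 \cdot 10^{8} i$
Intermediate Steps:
$C = -22$ ($C = -3 - 19 = -22$)
$N{\left(Y \right)} = 2 Y$
$F{\left(D,O \right)} = \frac{\sqrt{2} \sqrt{D}}{9}$ ($F{\left(D,O \right)} = \frac{\sqrt{D + D}}{9} = \frac{\sqrt{2 D}}{9} = \frac{\sqrt{2} \sqrt{D}}{9}$)
$I = \frac{83065}{13513229144}$ ($I = - \frac{1}{2 \left(-81341 - \frac{24407}{83065}\right)} = - \frac{1}{2 \left(- \frac{6756614572}{83065}\right)} = \left(- \frac{1}{2}\right) \left(- \frac{83065}{6756614572}\right) = \frac{83065}{13513229144} \approx 6.1469 \cdot 10^{-6}$)
$\frac{N{\left(310 \right)} \frac{1}{F{\left(C,-173 \right)}}}{I} = \frac{2 \cdot 310 \frac{1}{\frac{1}{9} \sqrt{2} \sqrt{-22}}}{\frac{83065}{13513229144}} = \frac{620}{\frac{1}{9} \sqrt{2} i \sqrt{22}} \cdot \frac{13513229144}{83065} = \frac{620}{\frac{2}{9} i \sqrt{11}} \cdot \frac{13513229144}{83065} = 620 \left(- \frac{9 i \sqrt{11}}{22}\right) \frac{13513229144}{83065} = - \frac{2790 i \sqrt{11}}{11} \cdot \frac{13513229144}{83065} = - \frac{7540381862352 i \sqrt{11}}{182743}$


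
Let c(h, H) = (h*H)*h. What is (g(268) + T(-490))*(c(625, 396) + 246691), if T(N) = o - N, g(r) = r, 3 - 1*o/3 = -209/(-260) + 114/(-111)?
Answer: 1144186056785371/9620 ≈ 1.1894e+11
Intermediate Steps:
o = 93021/9620 (o = 9 - 3*(-209/(-260) + 114/(-111)) = 9 - 3*(-209*(-1/260) + 114*(-1/111)) = 9 - 3*(209/260 - 38/37) = 9 - 3*(-2147/9620) = 9 + 6441/9620 = 93021/9620 ≈ 9.6695)
c(h, H) = H*h² (c(h, H) = (H*h)*h = H*h²)
T(N) = 93021/9620 - N
(g(268) + T(-490))*(c(625, 396) + 246691) = (268 + (93021/9620 - 1*(-490)))*(396*625² + 246691) = (268 + (93021/9620 + 490))*(396*390625 + 246691) = (268 + 4806821/9620)*(154687500 + 246691) = (7384981/9620)*154934191 = 1144186056785371/9620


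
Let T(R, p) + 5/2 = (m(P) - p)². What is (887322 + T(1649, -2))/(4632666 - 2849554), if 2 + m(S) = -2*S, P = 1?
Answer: 1774647/3566224 ≈ 0.49763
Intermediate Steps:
m(S) = -2 - 2*S
T(R, p) = -5/2 + (-4 - p)² (T(R, p) = -5/2 + ((-2 - 2*1) - p)² = -5/2 + ((-2 - 2) - p)² = -5/2 + (-4 - p)²)
(887322 + T(1649, -2))/(4632666 - 2849554) = (887322 + (-5/2 + (4 - 2)²))/(4632666 - 2849554) = (887322 + (-5/2 + 2²))/1783112 = (887322 + (-5/2 + 4))*(1/1783112) = (887322 + 3/2)*(1/1783112) = (1774647/2)*(1/1783112) = 1774647/3566224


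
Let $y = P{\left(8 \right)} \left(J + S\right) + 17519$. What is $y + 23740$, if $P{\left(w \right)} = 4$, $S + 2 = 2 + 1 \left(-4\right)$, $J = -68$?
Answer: $40971$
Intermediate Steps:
$S = -4$ ($S = -2 + \left(2 + 1 \left(-4\right)\right) = -2 + \left(2 - 4\right) = -2 - 2 = -4$)
$y = 17231$ ($y = 4 \left(-68 - 4\right) + 17519 = 4 \left(-72\right) + 17519 = -288 + 17519 = 17231$)
$y + 23740 = 17231 + 23740 = 40971$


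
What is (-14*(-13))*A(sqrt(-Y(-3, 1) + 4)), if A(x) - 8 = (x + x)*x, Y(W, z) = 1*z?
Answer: 2548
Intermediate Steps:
Y(W, z) = z
A(x) = 8 + 2*x**2 (A(x) = 8 + (x + x)*x = 8 + (2*x)*x = 8 + 2*x**2)
(-14*(-13))*A(sqrt(-Y(-3, 1) + 4)) = (-14*(-13))*(8 + 2*(sqrt(-1*1 + 4))**2) = 182*(8 + 2*(sqrt(-1 + 4))**2) = 182*(8 + 2*(sqrt(3))**2) = 182*(8 + 2*3) = 182*(8 + 6) = 182*14 = 2548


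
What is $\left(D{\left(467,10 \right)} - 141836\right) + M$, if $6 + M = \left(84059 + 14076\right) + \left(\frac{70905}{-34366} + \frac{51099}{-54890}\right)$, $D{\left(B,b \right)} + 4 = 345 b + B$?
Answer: $- \frac{18767762399311}{471587435} \approx -39797.0$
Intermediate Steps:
$D{\left(B,b \right)} = -4 + B + 345 b$ ($D{\left(B,b \right)} = -4 + \left(345 b + B\right) = -4 + \left(B + 345 b\right) = -4 + B + 345 b$)
$M = \frac{46274991398194}{471587435}$ ($M = -6 + \left(\left(84059 + 14076\right) + \left(\frac{70905}{-34366} + \frac{51099}{-54890}\right)\right) = -6 + \left(98135 + \left(70905 \left(- \frac{1}{34366}\right) + 51099 \left(- \frac{1}{54890}\right)\right)\right) = -6 + \left(98135 - \frac{1412010921}{471587435}\right) = -6 + \frac{46277820922804}{471587435} = \frac{46274991398194}{471587435} \approx 98126.0$)
$\left(D{\left(467,10 \right)} - 141836\right) + M = \left(\left(-4 + 467 + 345 \cdot 10\right) - 141836\right) + \frac{46274991398194}{471587435} = \left(\left(-4 + 467 + 3450\right) - 141836\right) + \frac{46274991398194}{471587435} = \left(3913 - 141836\right) + \frac{46274991398194}{471587435} = -137923 + \frac{46274991398194}{471587435} = - \frac{18767762399311}{471587435}$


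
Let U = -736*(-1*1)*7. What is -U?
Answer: -5152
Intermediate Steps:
U = 5152 (U = -(-736)*7 = -736*(-7) = 5152)
-U = -1*5152 = -5152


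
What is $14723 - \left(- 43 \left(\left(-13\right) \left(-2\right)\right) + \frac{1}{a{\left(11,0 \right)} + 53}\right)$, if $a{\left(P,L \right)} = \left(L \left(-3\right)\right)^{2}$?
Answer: $\frac{839572}{53} \approx 15841.0$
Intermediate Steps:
$a{\left(P,L \right)} = 9 L^{2}$ ($a{\left(P,L \right)} = \left(- 3 L\right)^{2} = 9 L^{2}$)
$14723 - \left(- 43 \left(\left(-13\right) \left(-2\right)\right) + \frac{1}{a{\left(11,0 \right)} + 53}\right) = 14723 - \left(- 43 \left(\left(-13\right) \left(-2\right)\right) + \frac{1}{9 \cdot 0^{2} + 53}\right) = 14723 - \left(\left(-43\right) 26 + \frac{1}{9 \cdot 0 + 53}\right) = 14723 - \left(-1118 + \frac{1}{0 + 53}\right) = 14723 - \left(-1118 + \frac{1}{53}\right) = 14723 - - \frac{59253}{53} = 14723 + \frac{59253}{53} = \frac{839572}{53}$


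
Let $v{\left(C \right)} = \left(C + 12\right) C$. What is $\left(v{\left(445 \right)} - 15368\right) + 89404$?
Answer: $277401$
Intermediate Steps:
$v{\left(C \right)} = C \left(12 + C\right)$ ($v{\left(C \right)} = \left(12 + C\right) C = C \left(12 + C\right)$)
$\left(v{\left(445 \right)} - 15368\right) + 89404 = \left(445 \left(12 + 445\right) - 15368\right) + 89404 = \left(445 \cdot 457 - 15368\right) + 89404 = \left(203365 - 15368\right) + 89404 = 187997 + 89404 = 277401$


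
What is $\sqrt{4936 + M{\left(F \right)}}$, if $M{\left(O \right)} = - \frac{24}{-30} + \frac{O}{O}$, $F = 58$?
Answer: $\frac{\sqrt{123445}}{5} \approx 70.27$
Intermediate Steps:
$M{\left(O \right)} = \frac{9}{5}$ ($M{\left(O \right)} = \left(-24\right) \left(- \frac{1}{30}\right) + 1 = \frac{4}{5} + 1 = \frac{9}{5}$)
$\sqrt{4936 + M{\left(F \right)}} = \sqrt{4936 + \frac{9}{5}} = \sqrt{\frac{24689}{5}} = \frac{\sqrt{123445}}{5}$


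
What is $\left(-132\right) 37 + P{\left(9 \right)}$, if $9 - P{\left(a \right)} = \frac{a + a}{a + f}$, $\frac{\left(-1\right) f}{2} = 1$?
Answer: $- \frac{34143}{7} \approx -4877.6$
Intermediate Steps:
$f = -2$ ($f = \left(-2\right) 1 = -2$)
$P{\left(a \right)} = 9 - \frac{2 a}{-2 + a}$ ($P{\left(a \right)} = 9 - \frac{a + a}{a - 2} = 9 - \frac{2 a}{-2 + a}$)
$\left(-132\right) 37 + P{\left(9 \right)} = \left(-132\right) 37 + \frac{-18 + 7 \cdot 9}{-2 + 9} = -4884 + \frac{-18 + 63}{7} = -4884 + \frac{1}{7} \cdot 45 = -4884 + \frac{45}{7} = - \frac{34143}{7}$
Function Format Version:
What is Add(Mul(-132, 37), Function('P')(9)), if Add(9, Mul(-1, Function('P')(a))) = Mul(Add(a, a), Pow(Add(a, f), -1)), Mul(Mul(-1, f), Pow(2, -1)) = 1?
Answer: Rational(-34143, 7) ≈ -4877.6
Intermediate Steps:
f = -2 (f = Mul(-2, 1) = -2)
Function('P')(a) = Add(9, Mul(-2, a, Pow(Add(-2, a), -1))) (Function('P')(a) = Add(9, Mul(-1, Mul(Add(a, a), Pow(Add(a, -2), -1)))) = Add(9, Mul(-1, Mul(Mul(2, a), Pow(Add(-2, a), -1)))) = Add(9, Mul(-1, Mul(2, a, Pow(Add(-2, a), -1)))) = Add(9, Mul(-2, a, Pow(Add(-2, a), -1))))
Add(Mul(-132, 37), Function('P')(9)) = Add(Mul(-132, 37), Mul(Pow(Add(-2, 9), -1), Add(-18, Mul(7, 9)))) = Add(-4884, Mul(Pow(7, -1), Add(-18, 63))) = Add(-4884, Mul(Rational(1, 7), 45)) = Add(-4884, Rational(45, 7)) = Rational(-34143, 7)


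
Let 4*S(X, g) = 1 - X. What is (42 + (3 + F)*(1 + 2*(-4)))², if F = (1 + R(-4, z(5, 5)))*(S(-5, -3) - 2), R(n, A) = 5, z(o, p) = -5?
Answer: 1764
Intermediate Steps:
S(X, g) = ¼ - X/4 (S(X, g) = (1 - X)/4 = ¼ - X/4)
F = -3 (F = (1 + 5)*((¼ - ¼*(-5)) - 2) = 6*((¼ + 5/4) - 2) = 6*(3/2 - 2) = 6*(-½) = -3)
(42 + (3 + F)*(1 + 2*(-4)))² = (42 + (3 - 3)*(1 + 2*(-4)))² = (42 + 0*(1 - 8))² = (42 + 0*(-7))² = (42 + 0)² = 42² = 1764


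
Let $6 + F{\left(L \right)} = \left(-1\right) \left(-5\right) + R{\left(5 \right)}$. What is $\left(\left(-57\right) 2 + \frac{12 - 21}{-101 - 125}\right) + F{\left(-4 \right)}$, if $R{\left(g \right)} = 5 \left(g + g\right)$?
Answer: $- \frac{14681}{226} \approx -64.96$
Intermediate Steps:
$R{\left(g \right)} = 10 g$ ($R{\left(g \right)} = 5 \cdot 2 g = 10 g$)
$F{\left(L \right)} = 49$ ($F{\left(L \right)} = -6 + \left(\left(-1\right) \left(-5\right) + 10 \cdot 5\right) = -6 + \left(5 + 50\right) = -6 + 55 = 49$)
$\left(\left(-57\right) 2 + \frac{12 - 21}{-101 - 125}\right) + F{\left(-4 \right)} = \left(\left(-57\right) 2 + \frac{12 - 21}{-101 - 125}\right) + 49 = \left(-114 - \frac{9}{-226}\right) + 49 = \left(-114 - - \frac{9}{226}\right) + 49 = \left(-114 + \frac{9}{226}\right) + 49 = - \frac{25755}{226} + 49 = - \frac{14681}{226}$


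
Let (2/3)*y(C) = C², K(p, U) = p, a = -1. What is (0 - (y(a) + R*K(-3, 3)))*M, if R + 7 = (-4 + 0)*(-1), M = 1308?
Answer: -13734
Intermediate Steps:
R = -3 (R = -7 + (-4 + 0)*(-1) = -7 - 4*(-1) = -7 + 4 = -3)
y(C) = 3*C²/2
(0 - (y(a) + R*K(-3, 3)))*M = (0 - ((3/2)*(-1)² - 3*(-3)))*1308 = (0 - ((3/2)*1 + 9))*1308 = (0 - (3/2 + 9))*1308 = (0 - 1*21/2)*1308 = (0 - 21/2)*1308 = -21/2*1308 = -13734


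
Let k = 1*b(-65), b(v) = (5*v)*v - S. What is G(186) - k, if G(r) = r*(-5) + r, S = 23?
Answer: -21846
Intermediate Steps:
b(v) = -23 + 5*v² (b(v) = (5*v)*v - 1*23 = 5*v² - 23 = -23 + 5*v²)
k = 21102 (k = 1*(-23 + 5*(-65)²) = 1*(-23 + 5*4225) = 1*(-23 + 21125) = 1*21102 = 21102)
G(r) = -4*r (G(r) = -5*r + r = -4*r)
G(186) - k = -4*186 - 1*21102 = -744 - 21102 = -21846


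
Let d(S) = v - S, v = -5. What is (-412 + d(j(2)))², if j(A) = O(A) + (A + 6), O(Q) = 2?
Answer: 182329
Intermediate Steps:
j(A) = 8 + A (j(A) = 2 + (A + 6) = 2 + (6 + A) = 8 + A)
d(S) = -5 - S
(-412 + d(j(2)))² = (-412 + (-5 - (8 + 2)))² = (-412 + (-5 - 1*10))² = (-412 + (-5 - 10))² = (-412 - 15)² = (-427)² = 182329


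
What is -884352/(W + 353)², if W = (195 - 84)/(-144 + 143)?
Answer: -221088/14641 ≈ -15.101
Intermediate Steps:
W = -111 (W = 111/(-1) = 111*(-1) = -111)
-884352/(W + 353)² = -884352/(-111 + 353)² = -884352/(242²) = -884352/58564 = -884352*1/58564 = -221088/14641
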